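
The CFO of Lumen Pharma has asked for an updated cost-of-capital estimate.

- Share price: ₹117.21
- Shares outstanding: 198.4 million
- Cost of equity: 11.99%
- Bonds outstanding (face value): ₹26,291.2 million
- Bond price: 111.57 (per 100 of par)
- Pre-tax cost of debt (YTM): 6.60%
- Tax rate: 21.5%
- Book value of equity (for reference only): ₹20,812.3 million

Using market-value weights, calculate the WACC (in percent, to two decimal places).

8.19%

Market value of equity E = 117.21 × 198.4m = 23254.464m. Market value of debt D = 26291.2m × 111.57/100 = 29333.09184m.
Total capital V = 23254.464 + 29333.09184 = 52587.55584.
Equity: weight = 23254.464/52587.55584 = 0.4422; cost = 11.99%.
Bonds outstanding: weight = 29333.09184/52587.55584 = 0.5578; after-tax cost = 6.6% × (1 − 21.5%) = 5.1810%.
WACC = 0.4422 × 11.9900% + 0.5578 × 5.1810% = 8.1920%.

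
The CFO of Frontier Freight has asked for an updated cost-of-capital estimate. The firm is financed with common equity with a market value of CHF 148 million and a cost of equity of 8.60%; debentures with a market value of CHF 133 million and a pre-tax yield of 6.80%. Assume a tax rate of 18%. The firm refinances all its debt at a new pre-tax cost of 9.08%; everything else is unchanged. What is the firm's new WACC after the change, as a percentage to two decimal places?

After the change:
Total capital V = 148 + 133 = 281.
Equity: weight = 148/281 = 0.5267; cost = 8.6%.
Debentures: weight = 133/281 = 0.4733; after-tax cost = 9.08% × (1 − 18%) = 7.4456%.
WACC = 0.5267 × 8.6000% + 0.4733 × 7.4456% = 8.0536%.

8.05%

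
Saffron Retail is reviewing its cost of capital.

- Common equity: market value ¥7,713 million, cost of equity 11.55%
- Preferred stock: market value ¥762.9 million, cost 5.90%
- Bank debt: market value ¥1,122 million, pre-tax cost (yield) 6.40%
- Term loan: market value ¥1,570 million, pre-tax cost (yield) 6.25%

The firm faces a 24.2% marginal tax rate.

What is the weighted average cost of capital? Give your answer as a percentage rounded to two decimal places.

9.53%

Total capital V = 7713 + 762.9 + 1122 + 1570 = 11167.9.
Equity: weight = 7713/11167.9 = 0.6906; cost = 11.55%.
Preferred: weight = 762.9/11167.9 = 0.0683; cost = 5.9%.
Bank debt: weight = 1122/11167.9 = 0.1005; after-tax cost = 6.4% × (1 − 24.2%) = 4.8512%.
Term loan: weight = 1570/11167.9 = 0.1406; after-tax cost = 6.25% × (1 − 24.2%) = 4.7375%.
WACC = 0.6906 × 11.5500% + 0.0683 × 5.9000% + 0.1005 × 4.8512% + 0.1406 × 4.7375% = 9.5333%.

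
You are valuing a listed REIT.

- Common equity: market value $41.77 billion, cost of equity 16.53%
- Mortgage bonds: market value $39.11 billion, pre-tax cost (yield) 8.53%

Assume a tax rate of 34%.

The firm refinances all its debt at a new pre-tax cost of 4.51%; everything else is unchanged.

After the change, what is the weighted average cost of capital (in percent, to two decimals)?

9.98%

After the change:
Total capital V = 41.77 + 39.11 = 80.88.
Equity: weight = 41.77/80.88 = 0.5164; cost = 16.53%.
Mortgage bonds: weight = 39.11/80.88 = 0.4836; after-tax cost = 4.51% × (1 − 34%) = 2.9766%.
WACC = 0.5164 × 16.5300% + 0.4836 × 2.9766% = 9.9762%.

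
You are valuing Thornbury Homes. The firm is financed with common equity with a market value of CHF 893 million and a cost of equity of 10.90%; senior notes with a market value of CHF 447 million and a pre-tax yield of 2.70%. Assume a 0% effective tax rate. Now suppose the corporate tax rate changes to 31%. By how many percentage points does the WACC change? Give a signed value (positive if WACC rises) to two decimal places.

Current WACC:
Total capital V = 893 + 447 = 1340.
Equity: weight = 893/1340 = 0.6664; cost = 10.9%.
Senior notes: weight = 447/1340 = 0.3336; after-tax cost = 2.7% × (1 − 0%) = 2.7000%.
WACC = 0.6664 × 10.9000% + 0.3336 × 2.7000% = 8.1646%.
After the change:
Total capital V = 893 + 447 = 1340.
Equity: weight = 893/1340 = 0.6664; cost = 10.9%.
Senior notes: weight = 447/1340 = 0.3336; after-tax cost = 2.7% × (1 − 31%) = 1.8630%.
WACC = 0.6664 × 10.9000% + 0.3336 × 1.8630% = 7.8854%.
Change in WACC = 7.8854% − 8.1646% = -0.2792 pp.

-0.28 pp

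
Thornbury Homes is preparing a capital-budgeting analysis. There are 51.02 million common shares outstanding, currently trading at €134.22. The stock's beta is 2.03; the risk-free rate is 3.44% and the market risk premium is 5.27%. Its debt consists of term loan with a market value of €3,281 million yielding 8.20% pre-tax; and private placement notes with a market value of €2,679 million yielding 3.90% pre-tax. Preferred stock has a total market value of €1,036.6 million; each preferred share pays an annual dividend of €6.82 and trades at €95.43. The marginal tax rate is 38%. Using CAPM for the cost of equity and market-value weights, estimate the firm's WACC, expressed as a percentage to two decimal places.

Cost of equity via CAPM: Re = 3.44% + 2.03 × 5.27% = 14.1381%.
Cost of preferred: Rp = 6.82 / 95.43 = 7.1466%.
Market value of equity E = 134.22 × 51.02m = 6847.9044m.
Total capital V = 6847.9044 + 1036.6 + 3281 + 2679 = 13844.5044.
Equity: weight = 6847.9044/13844.5044 = 0.4946; cost = 14.1381%.
Preferred: weight = 1036.6/13844.5044 = 0.0749; cost = 7.1466%.
Term loan: weight = 3281/13844.5044 = 0.2370; after-tax cost = 8.2% × (1 − 38%) = 5.0840%.
Private placement notes: weight = 2679/13844.5044 = 0.1935; after-tax cost = 3.9% × (1 − 38%) = 2.4180%.
WACC = 0.4946 × 14.1381% + 0.0749 × 7.1466% + 0.2370 × 5.0840% + 0.1935 × 2.4180% = 9.2010%.

9.20%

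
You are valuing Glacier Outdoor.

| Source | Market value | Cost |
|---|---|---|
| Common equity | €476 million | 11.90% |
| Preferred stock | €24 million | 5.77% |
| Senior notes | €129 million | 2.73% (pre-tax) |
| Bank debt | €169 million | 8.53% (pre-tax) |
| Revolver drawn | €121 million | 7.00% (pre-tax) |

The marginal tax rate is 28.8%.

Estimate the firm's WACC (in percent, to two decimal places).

8.36%

Total capital V = 476 + 24 + 129 + 169 + 121 = 919.
Equity: weight = 476/919 = 0.5180; cost = 11.9%.
Preferred: weight = 24/919 = 0.0261; cost = 5.77%.
Senior notes: weight = 129/919 = 0.1404; after-tax cost = 2.73% × (1 − 28.8%) = 1.9438%.
Bank debt: weight = 169/919 = 0.1839; after-tax cost = 8.53% × (1 − 28.8%) = 6.0734%.
Revolver drawn: weight = 121/919 = 0.1317; after-tax cost = 7% × (1 − 28.8%) = 4.9840%.
WACC = 0.5180 × 11.9000% + 0.0261 × 5.7700% + 0.1404 × 1.9438% + 0.1839 × 6.0734% + 0.1317 × 4.9840% = 8.3603%.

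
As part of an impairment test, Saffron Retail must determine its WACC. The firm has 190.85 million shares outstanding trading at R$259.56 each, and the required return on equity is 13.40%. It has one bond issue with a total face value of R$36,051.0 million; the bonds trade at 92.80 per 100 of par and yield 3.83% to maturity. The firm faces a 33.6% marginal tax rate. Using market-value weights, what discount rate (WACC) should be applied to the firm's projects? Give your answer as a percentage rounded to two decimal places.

Market value of equity E = 259.56 × 190.85m = 49537.026m. Market value of debt D = 36051m × 92.8/100 = 33455.328m.
Total capital V = 49537.026 + 33455.328 = 82992.354.
Equity: weight = 49537.026/82992.354 = 0.5969; cost = 13.4%.
Bonds outstanding: weight = 33455.328/82992.354 = 0.4031; after-tax cost = 3.83% × (1 − 33.6%) = 2.5431%.
WACC = 0.5969 × 13.4000% + 0.4031 × 2.5431% = 9.0234%.

9.02%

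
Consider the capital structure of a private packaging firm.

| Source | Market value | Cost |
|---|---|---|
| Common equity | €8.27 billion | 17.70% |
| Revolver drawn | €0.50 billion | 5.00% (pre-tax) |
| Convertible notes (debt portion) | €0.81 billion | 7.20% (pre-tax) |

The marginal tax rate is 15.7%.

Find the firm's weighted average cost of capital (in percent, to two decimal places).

16.01%

Total capital V = 8.27 + 0.5 + 0.81 = 9.58.
Equity: weight = 8.27/9.58 = 0.8633; cost = 17.7%.
Revolver drawn: weight = 0.5/9.58 = 0.0522; after-tax cost = 5% × (1 − 15.7%) = 4.2150%.
Convertible notes (debt portion): weight = 0.81/9.58 = 0.0846; after-tax cost = 7.2% × (1 − 15.7%) = 6.0696%.
WACC = 0.8633 × 17.7000% + 0.0522 × 4.2150% + 0.0846 × 6.0696% = 16.0128%.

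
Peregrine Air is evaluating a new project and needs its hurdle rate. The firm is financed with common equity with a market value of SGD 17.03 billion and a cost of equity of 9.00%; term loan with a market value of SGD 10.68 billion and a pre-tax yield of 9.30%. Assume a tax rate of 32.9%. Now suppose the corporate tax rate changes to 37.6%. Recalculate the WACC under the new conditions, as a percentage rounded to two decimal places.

7.77%

After the change:
Total capital V = 17.03 + 10.68 = 27.71.
Equity: weight = 17.03/27.71 = 0.6146; cost = 9%.
Term loan: weight = 10.68/27.71 = 0.3854; after-tax cost = 9.3% × (1 − 37.6%) = 5.8032%.
WACC = 0.6146 × 9.0000% + 0.3854 × 5.8032% = 7.7679%.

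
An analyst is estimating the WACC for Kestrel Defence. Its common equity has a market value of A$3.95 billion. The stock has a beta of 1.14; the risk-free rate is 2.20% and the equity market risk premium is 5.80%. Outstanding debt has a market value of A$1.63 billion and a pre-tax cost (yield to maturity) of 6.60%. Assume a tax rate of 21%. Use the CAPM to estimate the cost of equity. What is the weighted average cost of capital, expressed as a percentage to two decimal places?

7.76%

Cost of equity via CAPM: Re = 2.2% + 1.14 × 5.8% = 8.8120%.
Total capital V = 3.95 + 1.63 = 5.58.
Equity: weight = 3.95/5.58 = 0.7079; cost = 8.812%.
Debt: weight = 1.63/5.58 = 0.2921; after-tax cost = 6.6% × (1 − 21%) = 5.2140%.
WACC = 0.7079 × 8.8120% + 0.2921 × 5.2140% = 7.7610%.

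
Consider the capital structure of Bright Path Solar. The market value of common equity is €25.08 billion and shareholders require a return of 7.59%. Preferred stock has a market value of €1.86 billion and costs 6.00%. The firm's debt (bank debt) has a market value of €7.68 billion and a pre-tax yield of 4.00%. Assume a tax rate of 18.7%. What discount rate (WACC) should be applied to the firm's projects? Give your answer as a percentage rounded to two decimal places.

Total capital V = 25.08 + 1.86 + 7.68 = 34.62.
Equity: weight = 25.08/34.62 = 0.7244; cost = 7.59%.
Preferred: weight = 1.86/34.62 = 0.0537; cost = 6%.
Bank debt: weight = 7.68/34.62 = 0.2218; after-tax cost = 4% × (1 − 18.7%) = 3.2520%.
WACC = 0.7244 × 7.5900% + 0.0537 × 6.0000% + 0.2218 × 3.2520% = 6.5422%.

6.54%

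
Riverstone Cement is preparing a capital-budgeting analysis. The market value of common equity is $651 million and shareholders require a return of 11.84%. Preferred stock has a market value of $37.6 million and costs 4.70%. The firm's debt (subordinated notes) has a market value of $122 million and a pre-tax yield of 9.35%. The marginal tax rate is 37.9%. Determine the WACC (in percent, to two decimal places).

10.60%

Total capital V = 651 + 37.6 + 122 = 810.6.
Equity: weight = 651/810.6 = 0.8031; cost = 11.84%.
Preferred: weight = 37.6/810.6 = 0.0464; cost = 4.7%.
Subordinated notes: weight = 122/810.6 = 0.1505; after-tax cost = 9.35% × (1 − 37.9%) = 5.8064%.
WACC = 0.8031 × 11.8400% + 0.0464 × 4.7000% + 0.1505 × 5.8064% = 10.6007%.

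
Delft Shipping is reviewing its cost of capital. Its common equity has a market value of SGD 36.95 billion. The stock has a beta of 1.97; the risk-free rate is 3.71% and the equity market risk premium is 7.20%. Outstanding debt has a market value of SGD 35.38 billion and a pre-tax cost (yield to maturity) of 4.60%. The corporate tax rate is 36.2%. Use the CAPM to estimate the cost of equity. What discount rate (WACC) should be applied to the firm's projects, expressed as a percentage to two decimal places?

10.58%

Cost of equity via CAPM: Re = 3.71% + 1.97 × 7.2% = 17.8940%.
Total capital V = 36.95 + 35.38 = 72.33.
Equity: weight = 36.95/72.33 = 0.5109; cost = 17.894%.
Debt: weight = 35.38/72.33 = 0.4891; after-tax cost = 4.6% × (1 − 36.2%) = 2.9348%.
WACC = 0.5109 × 17.8940% + 0.4891 × 2.9348% = 10.5768%.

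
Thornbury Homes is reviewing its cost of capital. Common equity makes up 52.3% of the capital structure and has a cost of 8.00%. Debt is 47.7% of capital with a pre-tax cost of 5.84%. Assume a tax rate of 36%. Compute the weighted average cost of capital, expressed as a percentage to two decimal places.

After-tax cost of debt = 5.84% × (1 − 36%) = 3.7376%.
WACC = 0.523 × 8.0000% + 0.477 × 3.7376% = 5.9668%.

5.97%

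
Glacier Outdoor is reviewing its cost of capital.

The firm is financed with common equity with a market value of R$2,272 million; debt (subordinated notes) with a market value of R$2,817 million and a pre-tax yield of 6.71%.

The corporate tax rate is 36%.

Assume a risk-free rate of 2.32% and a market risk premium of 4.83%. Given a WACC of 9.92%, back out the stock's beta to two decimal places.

Total capital V = 2272 + 2817 = 5089.
Equity weight = 2272/5089 = 0.4465.
Subordinated notes weight = 2817/5089 = 0.5535.
Debt contribution = 0.5535 × 6.71% × (1 − 36%) = 2.3772%.
Required equity contribution = 9.92% − 2.3772% = 7.5428%  ⇒  Re = 16.8951%.
CAPM: 16.8951% = 2.32% + β × 4.83%  ⇒  β = 3.0176.

3.02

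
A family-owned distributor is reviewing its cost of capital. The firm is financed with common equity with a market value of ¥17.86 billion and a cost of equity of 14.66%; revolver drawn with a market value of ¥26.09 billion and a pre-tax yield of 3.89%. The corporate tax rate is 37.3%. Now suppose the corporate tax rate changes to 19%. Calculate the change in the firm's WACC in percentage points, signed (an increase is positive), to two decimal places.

+0.42 pp

Current WACC:
Total capital V = 17.86 + 26.09 = 43.95.
Equity: weight = 17.86/43.95 = 0.4064; cost = 14.66%.
Revolver drawn: weight = 26.09/43.95 = 0.5936; after-tax cost = 3.89% × (1 − 37.3%) = 2.4390%.
WACC = 0.4064 × 14.6600% + 0.5936 × 2.4390% = 7.4053%.
After the change:
Total capital V = 17.86 + 26.09 = 43.95.
Equity: weight = 17.86/43.95 = 0.4064; cost = 14.66%.
Revolver drawn: weight = 26.09/43.95 = 0.5936; after-tax cost = 3.89% × (1 − 19%) = 3.1509%.
WACC = 0.4064 × 14.6600% + 0.5936 × 3.1509% = 7.8279%.
Change in WACC = 7.8279% − 7.4053% = 0.4226 pp.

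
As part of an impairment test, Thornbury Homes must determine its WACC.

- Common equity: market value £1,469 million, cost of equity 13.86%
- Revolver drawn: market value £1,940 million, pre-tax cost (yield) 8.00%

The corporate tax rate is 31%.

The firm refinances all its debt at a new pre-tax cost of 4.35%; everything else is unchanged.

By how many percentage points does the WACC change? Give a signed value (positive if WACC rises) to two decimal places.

Current WACC:
Total capital V = 1469 + 1940 = 3409.
Equity: weight = 1469/3409 = 0.4309; cost = 13.86%.
Revolver drawn: weight = 1940/3409 = 0.5691; after-tax cost = 8% × (1 − 31%) = 5.5200%.
WACC = 0.4309 × 13.8600% + 0.5691 × 5.5200% = 9.1139%.
After the change:
Total capital V = 1469 + 1940 = 3409.
Equity: weight = 1469/3409 = 0.4309; cost = 13.86%.
Revolver drawn: weight = 1940/3409 = 0.5691; after-tax cost = 4.35% × (1 − 31%) = 3.0015%.
WACC = 0.4309 × 13.8600% + 0.5691 × 3.0015% = 7.6806%.
Change in WACC = 7.6806% − 9.1139% = -1.4332 pp.

-1.43 pp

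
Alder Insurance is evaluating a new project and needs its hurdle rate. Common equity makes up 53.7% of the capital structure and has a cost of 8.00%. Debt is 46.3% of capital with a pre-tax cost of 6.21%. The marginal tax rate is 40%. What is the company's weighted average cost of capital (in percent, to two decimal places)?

After-tax cost of debt = 6.21% × (1 − 40%) = 3.7260%.
WACC = 0.537 × 8.0000% + 0.463 × 3.7260% = 6.0211%.

6.02%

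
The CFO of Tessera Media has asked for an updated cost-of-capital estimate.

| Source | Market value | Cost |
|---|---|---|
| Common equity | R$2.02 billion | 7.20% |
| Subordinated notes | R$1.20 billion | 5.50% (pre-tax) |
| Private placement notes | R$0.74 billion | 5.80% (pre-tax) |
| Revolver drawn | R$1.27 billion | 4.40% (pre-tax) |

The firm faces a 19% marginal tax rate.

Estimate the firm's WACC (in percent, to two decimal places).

5.33%

Total capital V = 2.02 + 1.2 + 0.74 + 1.27 = 5.23.
Equity: weight = 2.02/5.23 = 0.3862; cost = 7.2%.
Subordinated notes: weight = 1.2/5.23 = 0.2294; after-tax cost = 5.5% × (1 − 19%) = 4.4550%.
Private placement notes: weight = 0.74/5.23 = 0.1415; after-tax cost = 5.8% × (1 − 19%) = 4.6980%.
Revolver drawn: weight = 1.27/5.23 = 0.2428; after-tax cost = 4.4% × (1 − 19%) = 3.5640%.
WACC = 0.3862 × 7.2000% + 0.2294 × 4.4550% + 0.1415 × 4.6980% + 0.2428 × 3.5640% = 5.3332%.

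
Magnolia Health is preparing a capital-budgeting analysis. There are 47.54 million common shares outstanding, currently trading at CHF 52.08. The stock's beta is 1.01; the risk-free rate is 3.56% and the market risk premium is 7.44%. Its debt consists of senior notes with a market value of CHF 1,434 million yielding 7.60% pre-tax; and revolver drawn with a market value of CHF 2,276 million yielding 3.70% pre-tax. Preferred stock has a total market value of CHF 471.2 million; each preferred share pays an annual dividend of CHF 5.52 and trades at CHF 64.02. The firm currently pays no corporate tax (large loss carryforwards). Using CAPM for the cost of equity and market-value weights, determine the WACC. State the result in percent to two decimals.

Cost of equity via CAPM: Re = 3.56% + 1.01 × 7.44% = 11.0744%.
Cost of preferred: Rp = 5.52 / 64.02 = 8.6223%.
Market value of equity E = 52.08 × 47.54m = 2475.8832m.
Total capital V = 2475.8832 + 471.2 + 1434 + 2276 = 6657.0832.
Equity: weight = 2475.8832/6657.0832 = 0.3719; cost = 11.0744%.
Preferred: weight = 471.2/6657.0832 = 0.0708; cost = 8.6223%.
Senior notes: weight = 1434/6657.0832 = 0.2154; after-tax cost = 7.6% × (1 − 0%) = 7.6000%.
Revolver drawn: weight = 2276/6657.0832 = 0.3419; after-tax cost = 3.7% × (1 − 0%) = 3.7000%.
WACC = 0.3719 × 11.0744% + 0.0708 × 8.6223% + 0.2154 × 7.6000% + 0.3419 × 3.7000% = 7.6312%.

7.63%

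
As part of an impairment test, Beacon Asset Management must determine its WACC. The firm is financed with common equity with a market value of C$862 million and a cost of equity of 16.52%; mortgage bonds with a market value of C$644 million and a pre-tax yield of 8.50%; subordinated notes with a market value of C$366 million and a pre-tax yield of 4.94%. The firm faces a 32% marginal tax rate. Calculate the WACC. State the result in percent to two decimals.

Total capital V = 862 + 644 + 366 = 1872.
Equity: weight = 862/1872 = 0.4605; cost = 16.52%.
Mortgage bonds: weight = 644/1872 = 0.3440; after-tax cost = 8.5% × (1 − 32%) = 5.7800%.
Subordinated notes: weight = 366/1872 = 0.1955; after-tax cost = 4.94% × (1 − 32%) = 3.3592%.
WACC = 0.4605 × 16.5200% + 0.3440 × 5.7800% + 0.1955 × 3.3592% = 10.2522%.

10.25%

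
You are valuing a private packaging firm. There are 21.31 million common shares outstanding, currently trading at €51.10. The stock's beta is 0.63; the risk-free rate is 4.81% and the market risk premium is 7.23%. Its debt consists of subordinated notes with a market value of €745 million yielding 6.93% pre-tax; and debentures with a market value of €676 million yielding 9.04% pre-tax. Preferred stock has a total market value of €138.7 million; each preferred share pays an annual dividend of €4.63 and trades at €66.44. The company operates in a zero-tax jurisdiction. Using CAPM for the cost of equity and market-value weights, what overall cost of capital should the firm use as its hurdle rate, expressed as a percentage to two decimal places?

Cost of equity via CAPM: Re = 4.81% + 0.63 × 7.23% = 9.3649%.
Cost of preferred: Rp = 4.63 / 66.44 = 6.9687%.
Market value of equity E = 51.1 × 21.31m = 1088.941m.
Total capital V = 1088.941 + 138.7 + 745 + 676 = 2648.641.
Equity: weight = 1088.941/2648.641 = 0.4111; cost = 9.3649%.
Preferred: weight = 138.7/2648.641 = 0.0524; cost = 6.9687%.
Subordinated notes: weight = 745/2648.641 = 0.2813; after-tax cost = 6.93% × (1 − 0%) = 6.9300%.
Debentures: weight = 676/2648.641 = 0.2552; after-tax cost = 9.04% × (1 − 0%) = 9.0400%.
WACC = 0.4111 × 9.3649% + 0.0524 × 6.9687% + 0.2813 × 6.9300% + 0.2552 × 9.0400% = 8.4716%.

8.47%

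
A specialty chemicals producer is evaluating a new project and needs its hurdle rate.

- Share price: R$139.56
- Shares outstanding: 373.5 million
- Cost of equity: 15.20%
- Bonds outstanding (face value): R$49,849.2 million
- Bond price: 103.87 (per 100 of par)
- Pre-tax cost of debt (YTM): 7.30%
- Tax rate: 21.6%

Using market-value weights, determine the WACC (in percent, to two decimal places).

Market value of equity E = 139.56 × 373.5m = 52125.66m. Market value of debt D = 49849.2m × 103.87/100 = 51778.36404m.
Total capital V = 52125.66 + 51778.36404 = 103904.02404.
Equity: weight = 52125.66/103904.02404 = 0.5017; cost = 15.2%.
Bonds outstanding: weight = 51778.36404/103904.02404 = 0.4983; after-tax cost = 7.3% × (1 − 21.6%) = 5.7232%.
WACC = 0.5017 × 15.2000% + 0.4983 × 5.7232% = 10.4774%.

10.48%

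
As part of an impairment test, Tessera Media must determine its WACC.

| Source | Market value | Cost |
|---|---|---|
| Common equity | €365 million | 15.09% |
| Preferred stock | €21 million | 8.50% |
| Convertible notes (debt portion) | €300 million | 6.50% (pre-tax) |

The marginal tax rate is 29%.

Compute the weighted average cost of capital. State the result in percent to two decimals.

10.31%

Total capital V = 365 + 21 + 300 = 686.
Equity: weight = 365/686 = 0.5321; cost = 15.09%.
Preferred: weight = 21/686 = 0.0306; cost = 8.5%.
Convertible notes (debt portion): weight = 300/686 = 0.4373; after-tax cost = 6.5% × (1 − 29%) = 4.6150%.
WACC = 0.5321 × 15.0900% + 0.0306 × 8.5000% + 0.4373 × 4.6150% = 10.3074%.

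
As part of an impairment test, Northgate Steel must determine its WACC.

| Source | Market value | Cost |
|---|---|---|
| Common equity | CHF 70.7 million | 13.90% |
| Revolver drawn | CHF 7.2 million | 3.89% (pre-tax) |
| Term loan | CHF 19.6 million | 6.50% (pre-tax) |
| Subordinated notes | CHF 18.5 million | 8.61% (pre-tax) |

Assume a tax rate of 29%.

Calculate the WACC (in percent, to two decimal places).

10.40%

Total capital V = 70.7 + 7.2 + 19.6 + 18.5 = 116.
Equity: weight = 70.7/116 = 0.6095; cost = 13.9%.
Revolver drawn: weight = 7.2/116 = 0.0621; after-tax cost = 3.89% × (1 − 29%) = 2.7619%.
Term loan: weight = 19.6/116 = 0.1690; after-tax cost = 6.5% × (1 − 29%) = 4.6150%.
Subordinated notes: weight = 18.5/116 = 0.1595; after-tax cost = 8.61% × (1 − 29%) = 6.1131%.
WACC = 0.6095 × 13.9000% + 0.0621 × 2.7619% + 0.1690 × 4.6150% + 0.1595 × 6.1131% = 10.3979%.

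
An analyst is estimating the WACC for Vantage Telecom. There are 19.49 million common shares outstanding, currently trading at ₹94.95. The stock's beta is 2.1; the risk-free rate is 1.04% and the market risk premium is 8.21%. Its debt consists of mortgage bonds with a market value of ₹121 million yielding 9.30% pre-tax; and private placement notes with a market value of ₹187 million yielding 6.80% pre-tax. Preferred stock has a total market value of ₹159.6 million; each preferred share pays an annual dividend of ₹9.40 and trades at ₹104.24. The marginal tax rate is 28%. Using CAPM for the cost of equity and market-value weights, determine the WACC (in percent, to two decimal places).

Cost of equity via CAPM: Re = 1.04% + 2.1 × 8.21% = 18.2810%.
Cost of preferred: Rp = 9.4 / 104.24 = 9.0177%.
Market value of equity E = 94.95 × 19.49m = 1850.5755m.
Total capital V = 1850.5755 + 159.6 + 121 + 187 = 2318.1755.
Equity: weight = 1850.5755/2318.1755 = 0.7983; cost = 18.281%.
Preferred: weight = 159.6/2318.1755 = 0.0688; cost = 9.0177%.
Mortgage bonds: weight = 121/2318.1755 = 0.0522; after-tax cost = 9.3% × (1 − 28%) = 6.6960%.
Private placement notes: weight = 187/2318.1755 = 0.0807; after-tax cost = 6.8% × (1 − 28%) = 4.8960%.
WACC = 0.7983 × 18.2810% + 0.0688 × 9.0177% + 0.0522 × 6.6960% + 0.0807 × 4.8960% = 15.9588%.

15.96%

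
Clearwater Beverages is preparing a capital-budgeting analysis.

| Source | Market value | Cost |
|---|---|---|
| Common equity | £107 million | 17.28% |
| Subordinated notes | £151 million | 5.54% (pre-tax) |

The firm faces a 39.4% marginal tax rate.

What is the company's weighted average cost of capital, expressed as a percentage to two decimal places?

Total capital V = 107 + 151 = 258.
Equity: weight = 107/258 = 0.4147; cost = 17.28%.
Subordinated notes: weight = 151/258 = 0.5853; after-tax cost = 5.54% × (1 − 39.4%) = 3.3572%.
WACC = 0.4147 × 17.2800% + 0.5853 × 3.3572% = 9.1314%.

9.13%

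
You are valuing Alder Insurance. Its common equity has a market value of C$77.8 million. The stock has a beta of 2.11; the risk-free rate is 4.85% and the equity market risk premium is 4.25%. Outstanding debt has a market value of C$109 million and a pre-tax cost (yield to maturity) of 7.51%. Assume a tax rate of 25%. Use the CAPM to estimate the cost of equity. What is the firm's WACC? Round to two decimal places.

Cost of equity via CAPM: Re = 4.85% + 2.11 × 4.25% = 13.8175%.
Total capital V = 77.8 + 109 = 186.8.
Equity: weight = 77.8/186.8 = 0.4165; cost = 13.8175%.
Debt: weight = 109/186.8 = 0.5835; after-tax cost = 7.51% × (1 − 25%) = 5.6325%.
WACC = 0.4165 × 13.8175% + 0.5835 × 5.6325% = 9.0415%.

9.04%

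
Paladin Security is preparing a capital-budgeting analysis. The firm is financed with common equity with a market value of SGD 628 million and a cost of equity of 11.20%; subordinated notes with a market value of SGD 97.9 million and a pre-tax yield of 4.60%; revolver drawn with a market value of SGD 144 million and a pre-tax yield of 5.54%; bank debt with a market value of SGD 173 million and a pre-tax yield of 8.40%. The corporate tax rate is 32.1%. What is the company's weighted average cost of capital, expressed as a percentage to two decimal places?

Total capital V = 628 + 97.9 + 144 + 173 = 1042.9.
Equity: weight = 628/1042.9 = 0.6022; cost = 11.2%.
Subordinated notes: weight = 97.9/1042.9 = 0.0939; after-tax cost = 4.6% × (1 − 32.1%) = 3.1234%.
Revolver drawn: weight = 144/1042.9 = 0.1381; after-tax cost = 5.54% × (1 − 32.1%) = 3.7617%.
Bank debt: weight = 173/1042.9 = 0.1659; after-tax cost = 8.4% × (1 − 32.1%) = 5.7036%.
WACC = 0.6022 × 11.2000% + 0.0939 × 3.1234% + 0.1381 × 3.7617% + 0.1659 × 5.7036% = 8.5030%.

8.50%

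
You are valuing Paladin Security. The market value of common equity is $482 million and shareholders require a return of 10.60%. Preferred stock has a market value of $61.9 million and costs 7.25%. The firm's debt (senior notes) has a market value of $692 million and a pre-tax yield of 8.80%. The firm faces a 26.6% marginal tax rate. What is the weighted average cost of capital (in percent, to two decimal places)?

Total capital V = 482 + 61.9 + 692 = 1235.9.
Equity: weight = 482/1235.9 = 0.3900; cost = 10.6%.
Preferred: weight = 61.9/1235.9 = 0.0501; cost = 7.25%.
Senior notes: weight = 692/1235.9 = 0.5599; after-tax cost = 8.8% × (1 − 26.6%) = 6.4592%.
WACC = 0.3900 × 10.6000% + 0.0501 × 7.2500% + 0.5599 × 6.4592% = 8.1137%.

8.11%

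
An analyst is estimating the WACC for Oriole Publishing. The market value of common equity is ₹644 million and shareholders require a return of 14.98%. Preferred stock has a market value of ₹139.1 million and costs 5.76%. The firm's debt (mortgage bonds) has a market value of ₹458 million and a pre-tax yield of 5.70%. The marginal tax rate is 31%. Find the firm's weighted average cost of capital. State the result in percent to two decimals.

Total capital V = 644 + 139.1 + 458 = 1241.1.
Equity: weight = 644/1241.1 = 0.5189; cost = 14.98%.
Preferred: weight = 139.1/1241.1 = 0.1121; cost = 5.76%.
Mortgage bonds: weight = 458/1241.1 = 0.3690; after-tax cost = 5.7% × (1 − 31%) = 3.9330%.
WACC = 0.5189 × 14.9800% + 0.1121 × 5.7600% + 0.3690 × 3.9330% = 9.8700%.

9.87%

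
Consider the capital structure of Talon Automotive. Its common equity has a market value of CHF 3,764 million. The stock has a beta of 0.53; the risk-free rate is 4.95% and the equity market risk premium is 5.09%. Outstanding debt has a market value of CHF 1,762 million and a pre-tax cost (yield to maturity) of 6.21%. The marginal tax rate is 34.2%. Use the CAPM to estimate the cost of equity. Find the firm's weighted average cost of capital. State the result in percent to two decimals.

6.51%

Cost of equity via CAPM: Re = 4.95% + 0.53 × 5.09% = 7.6477%.
Total capital V = 3764 + 1762 = 5526.
Equity: weight = 3764/5526 = 0.6811; cost = 7.6477%.
Debt: weight = 1762/5526 = 0.3189; after-tax cost = 6.21% × (1 − 34.2%) = 4.0862%.
WACC = 0.6811 × 7.6477% + 0.3189 × 4.0862% = 6.5121%.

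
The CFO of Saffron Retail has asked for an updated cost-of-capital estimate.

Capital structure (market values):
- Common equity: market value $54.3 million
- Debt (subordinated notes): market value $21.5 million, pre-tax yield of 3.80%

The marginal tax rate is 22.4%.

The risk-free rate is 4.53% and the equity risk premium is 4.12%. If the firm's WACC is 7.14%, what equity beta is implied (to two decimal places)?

1.04

Total capital V = 54.3 + 21.5 = 75.8.
Equity weight = 54.3/75.8 = 0.7164.
Subordinated notes weight = 21.5/75.8 = 0.2836.
Debt contribution = 0.2836 × 3.8% × (1 − 22.4%) = 0.8364%.
Required equity contribution = 7.14% − 0.8364% = 6.3036%  ⇒  Re = 8.7995%.
CAPM: 8.7995% = 4.53% + β × 4.12%  ⇒  β = 1.0363.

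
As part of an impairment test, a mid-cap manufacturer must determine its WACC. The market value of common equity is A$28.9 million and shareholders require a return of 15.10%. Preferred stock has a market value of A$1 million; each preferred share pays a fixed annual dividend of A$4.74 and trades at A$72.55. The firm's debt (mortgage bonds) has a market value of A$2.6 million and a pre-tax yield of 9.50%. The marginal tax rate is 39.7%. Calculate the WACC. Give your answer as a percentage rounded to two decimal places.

Cost of preferred: Rp = 4.74 / 72.55 = 6.5334%.
Total capital V = 28.9 + 1 + 2.6 = 32.5.
Equity: weight = 28.9/32.5 = 0.8892; cost = 15.1%.
Preferred: weight = 1/32.5 = 0.0308; cost = 6.5334%.
Mortgage bonds: weight = 2.6/32.5 = 0.0800; after-tax cost = 9.5% × (1 − 39.7%) = 5.7285%.
WACC = 0.8892 × 15.1000% + 0.0308 × 6.5334% + 0.0800 × 5.7285% = 14.0867%.

14.09%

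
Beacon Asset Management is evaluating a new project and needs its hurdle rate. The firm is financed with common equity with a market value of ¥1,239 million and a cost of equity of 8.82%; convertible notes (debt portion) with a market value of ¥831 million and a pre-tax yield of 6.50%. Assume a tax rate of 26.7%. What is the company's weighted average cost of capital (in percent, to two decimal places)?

Total capital V = 1239 + 831 = 2070.
Equity: weight = 1239/2070 = 0.5986; cost = 8.82%.
Convertible notes (debt portion): weight = 831/2070 = 0.4014; after-tax cost = 6.5% × (1 − 26.7%) = 4.7645%.
WACC = 0.5986 × 8.8200% + 0.4014 × 4.7645% = 7.1919%.

7.19%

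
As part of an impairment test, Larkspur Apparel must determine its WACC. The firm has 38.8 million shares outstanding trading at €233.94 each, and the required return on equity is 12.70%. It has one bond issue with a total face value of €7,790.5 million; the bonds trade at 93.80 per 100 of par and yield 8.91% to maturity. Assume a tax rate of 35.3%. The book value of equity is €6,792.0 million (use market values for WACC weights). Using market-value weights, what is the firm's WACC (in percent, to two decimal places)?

Market value of equity E = 233.94 × 38.8m = 9076.872m. Market value of debt D = 7790.5m × 93.8/100 = 7307.489m.
Total capital V = 9076.872 + 7307.489 = 16384.361.
Equity: weight = 9076.872/16384.361 = 0.5540; cost = 12.7%.
Bonds outstanding: weight = 7307.489/16384.361 = 0.4460; after-tax cost = 8.91% × (1 − 35.3%) = 5.7648%.
WACC = 0.5540 × 12.7000% + 0.4460 × 5.7648% = 9.6069%.

9.61%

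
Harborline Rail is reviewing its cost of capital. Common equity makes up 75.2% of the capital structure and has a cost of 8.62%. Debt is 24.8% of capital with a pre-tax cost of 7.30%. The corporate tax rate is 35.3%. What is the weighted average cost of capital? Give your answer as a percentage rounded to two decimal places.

7.65%

After-tax cost of debt = 7.3% × (1 − 35.3%) = 4.7231%.
WACC = 0.752 × 8.6200% + 0.248 × 4.7231% = 7.6536%.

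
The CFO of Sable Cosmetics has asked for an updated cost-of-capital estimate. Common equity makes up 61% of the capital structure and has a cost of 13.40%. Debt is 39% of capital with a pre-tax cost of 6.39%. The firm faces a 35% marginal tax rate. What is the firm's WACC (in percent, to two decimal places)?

After-tax cost of debt = 6.39% × (1 − 35%) = 4.1535%.
WACC = 0.610 × 13.4000% + 0.390 × 4.1535% = 9.7939%.

9.79%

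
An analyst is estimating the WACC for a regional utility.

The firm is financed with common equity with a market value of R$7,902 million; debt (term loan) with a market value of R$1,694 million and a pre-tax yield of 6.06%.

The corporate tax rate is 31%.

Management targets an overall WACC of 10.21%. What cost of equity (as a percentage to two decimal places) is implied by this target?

Total capital V = 7902 + 1694 = 9596.
Equity weight = 7902/9596 = 0.8235.
Term loan weight = 1694/9596 = 0.1765.
Debt contribution = 0.1765 × 6.06% × (1 − 31%) = 0.7382%.
Required equity contribution = 10.21% − 0.7382% = 9.4718%.
Re = 9.4718% / 0.8235 = 11.5024%.

11.50%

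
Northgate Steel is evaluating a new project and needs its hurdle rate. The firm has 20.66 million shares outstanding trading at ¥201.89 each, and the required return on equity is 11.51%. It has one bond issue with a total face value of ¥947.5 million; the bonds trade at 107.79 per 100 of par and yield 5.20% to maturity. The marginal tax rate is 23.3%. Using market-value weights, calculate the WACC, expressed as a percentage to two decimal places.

Market value of equity E = 201.89 × 20.66m = 4171.0474m. Market value of debt D = 947.5m × 107.79/100 = 1021.31025m.
Total capital V = 4171.0474 + 1021.31025 = 5192.35765.
Equity: weight = 4171.0474/5192.35765 = 0.8033; cost = 11.51%.
Bonds outstanding: weight = 1021.31025/5192.35765 = 0.1967; after-tax cost = 5.2% × (1 − 23.3%) = 3.9884%.
WACC = 0.8033 × 11.5100% + 0.1967 × 3.9884% = 10.0305%.

10.03%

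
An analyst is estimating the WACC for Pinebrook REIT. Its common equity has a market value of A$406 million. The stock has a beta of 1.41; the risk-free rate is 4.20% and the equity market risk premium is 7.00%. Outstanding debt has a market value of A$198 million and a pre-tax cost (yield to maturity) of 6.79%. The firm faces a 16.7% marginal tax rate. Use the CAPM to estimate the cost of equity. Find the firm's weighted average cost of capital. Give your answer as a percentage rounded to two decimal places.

Cost of equity via CAPM: Re = 4.2% + 1.41 × 7.0% = 14.0700%.
Total capital V = 406 + 198 = 604.
Equity: weight = 406/604 = 0.6722; cost = 14.07%.
Debt: weight = 198/604 = 0.3278; after-tax cost = 6.79% × (1 − 16.7%) = 5.6561%.
WACC = 0.6722 × 14.0700% + 0.3278 × 5.6561% = 11.3118%.

11.31%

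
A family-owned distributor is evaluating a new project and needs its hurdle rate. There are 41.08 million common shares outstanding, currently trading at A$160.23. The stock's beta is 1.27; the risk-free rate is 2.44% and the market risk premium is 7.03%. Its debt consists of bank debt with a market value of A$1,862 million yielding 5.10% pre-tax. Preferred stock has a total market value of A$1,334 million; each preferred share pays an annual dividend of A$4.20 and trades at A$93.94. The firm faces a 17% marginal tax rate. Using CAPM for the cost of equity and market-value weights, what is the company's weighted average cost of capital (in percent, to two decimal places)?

9.07%

Cost of equity via CAPM: Re = 2.44% + 1.27 × 7.03% = 11.3681%.
Cost of preferred: Rp = 4.2 / 93.94 = 4.4709%.
Market value of equity E = 160.23 × 41.08m = 6582.2484m.
Total capital V = 6582.2484 + 1334 + 1862 = 9778.2484.
Equity: weight = 6582.2484/9778.2484 = 0.6732; cost = 11.3681%.
Preferred: weight = 1334/9778.2484 = 0.1364; cost = 4.4709%.
Bank debt: weight = 1862/9778.2484 = 0.1904; after-tax cost = 5.1% × (1 − 17%) = 4.2330%.
WACC = 0.6732 × 11.3681% + 0.1364 × 4.4709% + 0.1904 × 4.2330% = 9.0685%.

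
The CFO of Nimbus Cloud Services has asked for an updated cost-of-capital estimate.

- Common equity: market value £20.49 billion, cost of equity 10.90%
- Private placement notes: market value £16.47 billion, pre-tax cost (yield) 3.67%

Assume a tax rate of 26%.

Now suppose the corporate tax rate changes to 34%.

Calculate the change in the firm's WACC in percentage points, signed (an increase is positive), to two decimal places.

-0.13 pp

Current WACC:
Total capital V = 20.49 + 16.47 = 36.96.
Equity: weight = 20.49/36.96 = 0.5544; cost = 10.9%.
Private placement notes: weight = 16.47/36.96 = 0.4456; after-tax cost = 3.67% × (1 − 26%) = 2.7158%.
WACC = 0.5544 × 10.9000% + 0.4456 × 2.7158% = 7.2530%.
After the change:
Total capital V = 20.49 + 16.47 = 36.96.
Equity: weight = 20.49/36.96 = 0.5544; cost = 10.9%.
Private placement notes: weight = 16.47/36.96 = 0.4456; after-tax cost = 3.67% × (1 − 34%) = 2.4222%.
WACC = 0.5544 × 10.9000% + 0.4456 × 2.4222% = 7.1221%.
Change in WACC = 7.1221% − 7.2530% = -0.1308 pp.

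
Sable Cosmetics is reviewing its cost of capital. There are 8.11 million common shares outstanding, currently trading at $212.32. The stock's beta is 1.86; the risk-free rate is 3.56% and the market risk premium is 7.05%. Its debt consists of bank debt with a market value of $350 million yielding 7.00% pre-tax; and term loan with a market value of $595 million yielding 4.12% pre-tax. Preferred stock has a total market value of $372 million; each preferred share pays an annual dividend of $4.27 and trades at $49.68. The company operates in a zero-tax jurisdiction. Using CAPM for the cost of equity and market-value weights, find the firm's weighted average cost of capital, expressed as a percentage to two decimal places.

12.11%

Cost of equity via CAPM: Re = 3.56% + 1.86 × 7.05% = 16.6730%.
Cost of preferred: Rp = 4.27 / 49.68 = 8.5950%.
Market value of equity E = 212.32 × 8.11m = 1721.9152m.
Total capital V = 1721.9152 + 372 + 350 + 595 = 3038.9152.
Equity: weight = 1721.9152/3038.9152 = 0.5666; cost = 16.673%.
Preferred: weight = 372/3038.9152 = 0.1224; cost = 8.595%.
Bank debt: weight = 350/3038.9152 = 0.1152; after-tax cost = 7% × (1 − 0%) = 7.0000%.
Term loan: weight = 595/3038.9152 = 0.1958; after-tax cost = 4.12% × (1 − 0%) = 4.1200%.
WACC = 0.5666 × 16.6730% + 0.1224 × 8.5950% + 0.1152 × 7.0000% + 0.1958 × 4.1200% = 12.1123%.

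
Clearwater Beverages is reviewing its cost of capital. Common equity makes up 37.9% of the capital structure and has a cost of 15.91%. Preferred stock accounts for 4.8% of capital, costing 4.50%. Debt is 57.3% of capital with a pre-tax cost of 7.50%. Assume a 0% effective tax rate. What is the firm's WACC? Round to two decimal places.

10.54%

After-tax cost of debt = 7.5% × (1 − 0%) = 7.5000%.
WACC = 0.379 × 15.9100% + 0.048 × 4.5000% + 0.573 × 7.5000% = 10.5434%.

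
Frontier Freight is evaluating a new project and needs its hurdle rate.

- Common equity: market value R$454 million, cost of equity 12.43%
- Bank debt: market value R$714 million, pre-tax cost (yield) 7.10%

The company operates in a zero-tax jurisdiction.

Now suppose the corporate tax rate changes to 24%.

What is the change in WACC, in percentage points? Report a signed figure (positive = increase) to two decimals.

Current WACC:
Total capital V = 454 + 714 = 1168.
Equity: weight = 454/1168 = 0.3887; cost = 12.43%.
Bank debt: weight = 714/1168 = 0.6113; after-tax cost = 7.1% × (1 − 0%) = 7.1000%.
WACC = 0.3887 × 12.4300% + 0.6113 × 7.1000% = 9.1718%.
After the change:
Total capital V = 454 + 714 = 1168.
Equity: weight = 454/1168 = 0.3887; cost = 12.43%.
Bank debt: weight = 714/1168 = 0.6113; after-tax cost = 7.1% × (1 − 24%) = 5.3960%.
WACC = 0.3887 × 12.4300% + 0.6113 × 5.3960% = 8.1301%.
Change in WACC = 8.1301% − 9.1718% = -1.0417 pp.

-1.04 pp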